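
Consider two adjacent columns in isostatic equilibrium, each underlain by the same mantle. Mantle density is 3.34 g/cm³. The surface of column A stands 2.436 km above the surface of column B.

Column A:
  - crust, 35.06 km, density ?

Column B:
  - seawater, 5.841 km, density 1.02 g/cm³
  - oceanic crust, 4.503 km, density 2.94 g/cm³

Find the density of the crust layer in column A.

2.67 g/cm³

Take the compensation level at the base of the deeper column (depth z_c below the surface of column A) and equate Σ ρ_i t_i down to z_c; mantle fills any gap and the z_c terms cancel.
Column A: 35.06×ρ + (z_c − 35.06)×3.34
Column B: 2.436×0 + 5.841×1.02 + 4.503×2.94 + (z_c − 2.436 − 10.344)×3.34
The z_c×3.34 term appears on both sides and cancels. Collect the known terms of each column as K = Σ(ρt)_known − 3.34 × (depth of known layers): K_A = 0 − 3.34×35.06 = −117.1004; K_B = 19.19664 − 3.34×(2.436 + 10.344) = −23.48856.
Balance: K_A + 35.06×ρ = K_B, so ρ = (K_B − K_A)/35.06 = 93.6118/35.06 = 2.67 g/cm³.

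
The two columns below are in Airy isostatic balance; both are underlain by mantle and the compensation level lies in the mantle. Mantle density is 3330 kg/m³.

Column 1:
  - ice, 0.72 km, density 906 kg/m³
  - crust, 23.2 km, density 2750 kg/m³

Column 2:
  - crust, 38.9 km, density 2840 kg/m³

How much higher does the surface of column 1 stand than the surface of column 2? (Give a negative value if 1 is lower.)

For any compensation level in the mantle, the mantle terms cancel and isostasy reduces to e = (Σt_1 − Σt_2) − (Σ(ρt)_1 − Σ(ρt)_2) / ρ_m.
Σt_1 = 23.92 km; Σt_2 = 38.9 km; Σ(ρt)_1 = 64452.32; Σ(ρt)_2 = 110476 (in km·kg/m³).
e = (23.92 − 38.9) − (64452.32 − 110476) / 3330 = −1.16 km.

−1.16 km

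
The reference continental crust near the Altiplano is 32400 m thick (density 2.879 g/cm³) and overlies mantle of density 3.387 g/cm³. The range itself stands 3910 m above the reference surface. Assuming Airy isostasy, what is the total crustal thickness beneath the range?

58500 m

Root depth r = h ρ_c / (ρ_m − ρ_c) = 3910 m × 2.879 / 0.508 = 22160 m.
Total thickness = T + h + r = 32400 m + 3910 m + 22160 m = 58500 m.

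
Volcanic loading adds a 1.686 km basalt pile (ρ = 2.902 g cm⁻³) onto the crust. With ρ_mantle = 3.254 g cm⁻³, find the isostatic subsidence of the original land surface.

Subaerial loading: s = t ρ_load / ρ_m.
s = 1.686 km × 2.902/3.254 = 1.5 km.

1.5 km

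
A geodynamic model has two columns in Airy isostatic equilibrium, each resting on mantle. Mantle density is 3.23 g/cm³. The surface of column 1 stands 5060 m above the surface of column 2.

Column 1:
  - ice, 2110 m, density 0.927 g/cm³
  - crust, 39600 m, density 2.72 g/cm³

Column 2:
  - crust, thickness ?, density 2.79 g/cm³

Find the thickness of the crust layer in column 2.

Take the compensation level at the base of the deeper column (depth z_c below the surface of column 1) and equate Σ ρ_i t_i down to z_c; mantle fills any gap and the z_c terms cancel.
Column 1: 2110×0.927 + 39600×2.72 + (z_c − 41710)×3.23
Column 2: 5060×0 + x×2.79 + (z_c − 5060 − 0 − x)×3.23
The z_c×3.23 term appears on both sides and cancels. Collect the known terms of each column as K = Σ(ρt)_known − 3.23 × (depth of known layers): K_1 = 109667.97 − 3.23×41710 = −25055.33; K_2 = 0 − 3.23×(5060 + 0) = −16343.8.
Balance: K_1 = K_2 − x×(3.23 − 2.79), so x = (K_2 − K_1)/(3.23 − 2.79) = 8711.53/0.44 = 19800 m.

19800 m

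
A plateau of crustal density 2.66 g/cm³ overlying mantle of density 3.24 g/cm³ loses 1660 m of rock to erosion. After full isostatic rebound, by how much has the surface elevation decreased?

297 m

Rebound u = e ρ_c/ρ_m = 1660 m × 2.66/3.24 = 1363 m.
Net surface drop = e − u = 1660 m − 1363 m = e (ρ_m − ρ_c)/ρ_m = 297 m.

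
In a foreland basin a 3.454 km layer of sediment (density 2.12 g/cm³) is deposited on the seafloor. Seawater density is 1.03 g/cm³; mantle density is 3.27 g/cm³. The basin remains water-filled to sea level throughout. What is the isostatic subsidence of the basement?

1.68 km

Submarine loading: the sediment displaces seawater, and the subsidence is in turn flooded, so s (ρ_m − ρ_w) = t (ρ_sed − ρ_w).
s = 3.454 km × (2.12 − 1.03) / (3.27 − 1.03) = 1.68 km.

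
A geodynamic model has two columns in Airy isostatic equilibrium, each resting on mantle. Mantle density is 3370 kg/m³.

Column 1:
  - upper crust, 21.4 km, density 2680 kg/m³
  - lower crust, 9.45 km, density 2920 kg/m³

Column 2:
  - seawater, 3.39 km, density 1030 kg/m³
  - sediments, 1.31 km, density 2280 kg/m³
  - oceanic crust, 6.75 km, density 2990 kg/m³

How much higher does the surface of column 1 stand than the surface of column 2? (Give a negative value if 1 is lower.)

2.1 km

For any compensation level in the mantle, the mantle terms cancel and isostasy reduces to e = (Σt_1 − Σt_2) − (Σ(ρt)_1 − Σ(ρt)_2) / ρ_m.
Σt_1 = 30.85 km; Σt_2 = 11.45 km; Σ(ρt)_1 = 84946; Σ(ρt)_2 = 26661 (in km·kg/m³).
e = (30.85 − 11.45) − (84946 − 26661) / 3370 = 2.1 km.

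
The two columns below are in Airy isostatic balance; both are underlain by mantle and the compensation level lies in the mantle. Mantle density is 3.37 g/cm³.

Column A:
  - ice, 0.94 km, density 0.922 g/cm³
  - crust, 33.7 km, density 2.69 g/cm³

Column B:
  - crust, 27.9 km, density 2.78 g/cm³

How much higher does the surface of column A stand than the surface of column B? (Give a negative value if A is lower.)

For any compensation level in the mantle, the mantle terms cancel and isostasy reduces to e = (Σt_A − Σt_B) − (Σ(ρt)_A − Σ(ρt)_B) / ρ_m.
Σt_A = 34.64 km; Σt_B = 27.9 km; Σ(ρt)_A = 91.51968; Σ(ρt)_B = 77.562 (in km·g/cm³).
e = (34.64 − 27.9) − (91.51968 − 77.562) / 3.37 = 2.6 km.

2.6 km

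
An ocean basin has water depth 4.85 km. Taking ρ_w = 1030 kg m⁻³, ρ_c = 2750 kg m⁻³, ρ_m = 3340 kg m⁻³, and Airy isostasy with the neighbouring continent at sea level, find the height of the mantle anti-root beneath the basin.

14.1 km

In Airy isostatic equilibrium: replacing crust with seawater at the top is compensated by replacing crust with mantle at the base: d (ρ_c − ρ_w) = a (ρ_m − ρ_c).
a = d (ρ_c − ρ_w)/(ρ_m − ρ_c) = 4.85 km × 1720/590 = 14.1 km.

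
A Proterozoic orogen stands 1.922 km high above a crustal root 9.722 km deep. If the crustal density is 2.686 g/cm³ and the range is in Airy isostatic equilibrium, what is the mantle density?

3.22 g/cm³

Airy balance: ρ_c h = (ρ_m − ρ_c) r → ρ_m = ρ_c (1 + h/r).
ρ_m = 2.686 × (1 + 1.922 km/9.722 km) = 3.22 g/cm³.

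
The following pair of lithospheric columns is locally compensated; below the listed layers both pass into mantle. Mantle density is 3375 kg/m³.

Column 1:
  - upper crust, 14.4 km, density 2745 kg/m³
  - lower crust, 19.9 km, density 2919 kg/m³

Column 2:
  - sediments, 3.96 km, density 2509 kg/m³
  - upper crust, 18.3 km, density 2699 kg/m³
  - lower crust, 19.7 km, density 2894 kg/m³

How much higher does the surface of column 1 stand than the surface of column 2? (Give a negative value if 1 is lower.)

−2.11 km

For any compensation level in the mantle, the mantle terms cancel and isostasy reduces to e = (Σt_1 − Σt_2) − (Σ(ρt)_1 − Σ(ρt)_2) / ρ_m.
Σt_1 = 34.3 km; Σt_2 = 41.96 km; Σ(ρt)_1 = 97616.1; Σ(ρt)_2 = 116339.14 (in km·kg/m³).
e = (34.3 − 41.96) − (97616.1 − 116339.14) / 3375 = −2.11 km.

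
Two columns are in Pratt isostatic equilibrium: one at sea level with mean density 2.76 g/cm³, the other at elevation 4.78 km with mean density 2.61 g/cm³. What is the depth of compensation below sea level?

83.2 km

ρ_ref D = ρ (D + h) → D (ρ_ref − ρ) = ρ h.
D = ρ h/(ρ_ref − ρ) = 2.61 × 4.78 km/(2.76 − 2.61) = 83.2 km.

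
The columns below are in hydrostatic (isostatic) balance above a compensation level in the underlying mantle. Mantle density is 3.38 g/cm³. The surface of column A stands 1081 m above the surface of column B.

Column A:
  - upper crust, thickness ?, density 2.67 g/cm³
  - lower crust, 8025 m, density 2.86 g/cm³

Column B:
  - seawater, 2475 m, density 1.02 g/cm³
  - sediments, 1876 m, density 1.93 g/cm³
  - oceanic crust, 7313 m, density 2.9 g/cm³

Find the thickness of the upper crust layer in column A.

16300 m

Take the compensation level at the base of the deeper column (depth z_c below the surface of column A) and equate Σ ρ_i t_i down to z_c; mantle fills any gap and the z_c terms cancel.
Column A: x×2.67 + 8025×2.86 + (z_c − 8025 − x)×3.38
Column B: 1081×0 + 2475×1.02 + 1876×1.93 + 7313×2.9 + (z_c − 1081 − 11664)×3.38
The z_c×3.38 term appears on both sides and cancels. Collect the known terms of each column as K = Σ(ρt)_known − 3.38 × (depth of known layers): K_A = 22951.5 − 3.38×8025 = −4173; K_B = 27352.88 − 3.38×(1081 + 11664) = −15725.22.
Balance: K_A − x×(3.38 − 2.67) = K_B, so x = (K_A − K_B)/(3.38 − 2.67) = 11552.2/0.71 = 16300 m.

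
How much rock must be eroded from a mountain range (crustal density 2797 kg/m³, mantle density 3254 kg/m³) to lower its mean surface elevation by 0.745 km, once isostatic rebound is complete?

5.3 km

Net drop Δ = e − u = e − e ρ_c/ρ_m = e (ρ_m − ρ_c)/ρ_m.
e = Δ ρ_m/(ρ_m − ρ_c) = 0.745 km × 3254/457 = 5.3 km.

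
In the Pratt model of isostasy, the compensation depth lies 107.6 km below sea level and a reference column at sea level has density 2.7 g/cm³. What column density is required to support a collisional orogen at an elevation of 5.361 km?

Pratt balance: ρ_ref D = ρ (D + h).
ρ = ρ_ref D/(D + h) = 2.7 × 107.6 km/(107.6 km + 5.361 km) = 2.57 g/cm³.

2.57 g/cm³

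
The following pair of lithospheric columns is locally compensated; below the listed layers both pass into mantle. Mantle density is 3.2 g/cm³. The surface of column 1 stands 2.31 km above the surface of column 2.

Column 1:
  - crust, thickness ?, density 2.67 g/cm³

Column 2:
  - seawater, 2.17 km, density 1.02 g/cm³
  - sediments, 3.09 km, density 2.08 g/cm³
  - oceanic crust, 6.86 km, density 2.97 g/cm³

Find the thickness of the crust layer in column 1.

Take the compensation level at the base of the deeper column (depth z_c below the surface of column 1) and equate Σ ρ_i t_i down to z_c; mantle fills any gap and the z_c terms cancel.
Column 1: x×2.67 + (z_c − 0 − x)×3.2
Column 2: 2.31×0 + 2.17×1.02 + 3.09×2.08 + 6.86×2.97 + (z_c − 2.31 − 12.12)×3.2
The z_c×3.2 term appears on both sides and cancels. Collect the known terms of each column as K = Σ(ρt)_known − 3.2 × (depth of known layers): K_1 = 0 − 3.2×0 = 0; K_2 = 29.0148 − 3.2×(2.31 + 12.12) = −17.1612.
Balance: K_1 − x×(3.2 − 2.67) = K_2, so x = (K_1 − K_2)/(3.2 − 2.67) = 17.1612/0.53 = 32.4 km.

32.4 km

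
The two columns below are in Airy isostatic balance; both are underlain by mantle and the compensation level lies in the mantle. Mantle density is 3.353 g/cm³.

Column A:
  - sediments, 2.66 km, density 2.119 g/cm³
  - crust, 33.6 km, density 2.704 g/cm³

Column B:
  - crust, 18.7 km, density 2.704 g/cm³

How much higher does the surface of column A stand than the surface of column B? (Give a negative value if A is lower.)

3.86 km

For any compensation level in the mantle, the mantle terms cancel and isostasy reduces to e = (Σt_A − Σt_B) − (Σ(ρt)_A − Σ(ρt)_B) / ρ_m.
Σt_A = 36.26 km; Σt_B = 18.7 km; Σ(ρt)_A = 96.49094; Σ(ρt)_B = 50.5648 (in km·g/cm³).
e = (36.26 − 18.7) − (96.49094 − 50.5648) / 3.353 = 3.86 km.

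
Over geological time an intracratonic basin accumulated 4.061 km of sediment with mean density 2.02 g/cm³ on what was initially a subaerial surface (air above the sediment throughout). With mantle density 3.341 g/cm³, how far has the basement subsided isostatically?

2.46 km

Subaerial load: s = t ρ_sed / ρ_m = 4.061 km × 2.02/3.341 = 2.46 km.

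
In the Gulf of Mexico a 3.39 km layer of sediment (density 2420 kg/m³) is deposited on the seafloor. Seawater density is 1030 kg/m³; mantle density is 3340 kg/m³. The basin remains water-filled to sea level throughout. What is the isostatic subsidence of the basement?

2.04 km

Submarine loading: the sediment displaces seawater, and the subsidence is in turn flooded, so s (ρ_m − ρ_w) = t (ρ_sed − ρ_w).
s = 3.39 km × (2420 − 1030) / (3340 − 1030) = 2.04 km.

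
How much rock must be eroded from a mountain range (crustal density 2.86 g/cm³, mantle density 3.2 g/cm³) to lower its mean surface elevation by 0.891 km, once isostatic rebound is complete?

Net drop Δ = e − u = e − e ρ_c/ρ_m = e (ρ_m − ρ_c)/ρ_m.
e = Δ ρ_m/(ρ_m − ρ_c) = 0.891 km × 3.2/0.34 = 8.39 km.

8.39 km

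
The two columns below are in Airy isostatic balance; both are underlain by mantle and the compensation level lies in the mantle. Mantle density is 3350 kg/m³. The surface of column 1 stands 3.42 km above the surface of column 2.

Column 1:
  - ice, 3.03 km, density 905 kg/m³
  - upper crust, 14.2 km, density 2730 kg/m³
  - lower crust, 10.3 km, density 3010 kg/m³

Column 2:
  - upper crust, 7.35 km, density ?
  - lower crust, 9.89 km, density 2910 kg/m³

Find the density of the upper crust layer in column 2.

Take the compensation level at the base of the deeper column (depth z_c below the surface of column 1) and equate Σ ρ_i t_i down to z_c; mantle fills any gap and the z_c terms cancel.
Column 1: 3.03×905 + 14.2×2730 + 10.3×3010 + (z_c − 27.53)×3350
Column 2: 3.42×0 + 7.35×ρ + 9.89×2910 + (z_c − 3.42 − 17.24)×3350
The z_c×3350 term appears on both sides and cancels. Collect the known terms of each column as K = Σ(ρt)_known − 3350 × (depth of known layers): K_1 = 72511.15 − 3350×27.53 = −19714.35; K_2 = 28779.9 − 3350×(3.42 + 17.24) = −40431.1.
Balance: K_1 = K_2 + 7.35×ρ, so ρ = (K_1 − K_2)/7.35 = 20716.8/7.35 = 2820 kg/m³.

2820 kg/m³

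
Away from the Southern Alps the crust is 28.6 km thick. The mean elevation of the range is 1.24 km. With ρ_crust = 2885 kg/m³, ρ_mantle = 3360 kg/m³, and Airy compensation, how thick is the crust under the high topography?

Root depth r = h ρ_c / (ρ_m − ρ_c) = 1.24 km × 2885 / 475 = 7.531 km.
Total thickness = T + h + r = 28.6 km + 1.24 km + 7.531 km = 37.4 km.

37.4 km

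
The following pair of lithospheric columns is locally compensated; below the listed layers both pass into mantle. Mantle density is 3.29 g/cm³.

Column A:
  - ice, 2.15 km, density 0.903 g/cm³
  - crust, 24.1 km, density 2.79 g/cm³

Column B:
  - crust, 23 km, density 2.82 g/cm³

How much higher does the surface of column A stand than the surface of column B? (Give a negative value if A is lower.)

For any compensation level in the mantle, the mantle terms cancel and isostasy reduces to e = (Σt_A − Σt_B) − (Σ(ρt)_A − Σ(ρt)_B) / ρ_m.
Σt_A = 26.25 km; Σt_B = 23 km; Σ(ρt)_A = 69.18045; Σ(ρt)_B = 64.86 (in km·g/cm³).
e = (26.25 − 23) − (69.18045 − 64.86) / 3.29 = 1.94 km.

1.94 km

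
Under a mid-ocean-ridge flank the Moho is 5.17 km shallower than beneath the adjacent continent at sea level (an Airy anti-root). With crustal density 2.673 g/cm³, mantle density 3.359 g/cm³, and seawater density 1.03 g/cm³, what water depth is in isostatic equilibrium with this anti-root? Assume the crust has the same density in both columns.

2.16 km

Replacing a thickness d of crust by seawater at the top must be balanced by replacing crust with mantle at the base: d (ρ_c − ρ_w) = a (ρ_m − ρ_c).
d = a (ρ_m − ρ_c)/(ρ_c − ρ_w) = 5.17 km × 0.686/1.643 = 2.16 km.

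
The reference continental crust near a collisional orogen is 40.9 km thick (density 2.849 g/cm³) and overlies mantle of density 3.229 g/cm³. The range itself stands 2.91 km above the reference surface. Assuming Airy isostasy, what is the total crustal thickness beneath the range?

65.6 km

Root depth r = h ρ_c / (ρ_m − ρ_c) = 2.91 km × 2.849 / 0.38 = 21.82 km.
Total thickness = T + h + r = 40.9 km + 2.91 km + 21.82 km = 65.6 km.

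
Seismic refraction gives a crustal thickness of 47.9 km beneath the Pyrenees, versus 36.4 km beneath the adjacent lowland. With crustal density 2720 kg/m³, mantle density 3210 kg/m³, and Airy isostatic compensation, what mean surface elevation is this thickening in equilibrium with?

1.76 km

Excess crust Δ = 47.9 km − 36.4 km = 11.5 km, split between elevation h and root r with h + r = Δ.
Airy balance ρ_c h = (ρ_m − ρ_c) r gives r = h ρ_c/(ρ_m − ρ_c), so h (1 + ρ_c/(ρ_m − ρ_c)) = Δ, i.e. h = Δ (ρ_m − ρ_c)/ρ_m.
h = 11.5 km × 490/3210 = 1.76 km.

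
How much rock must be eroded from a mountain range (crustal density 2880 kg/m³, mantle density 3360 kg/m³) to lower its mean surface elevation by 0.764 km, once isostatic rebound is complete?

Net drop Δ = e − u = e − e ρ_c/ρ_m = e (ρ_m − ρ_c)/ρ_m.
e = Δ ρ_m/(ρ_m − ρ_c) = 0.764 km × 3360/480 = 5.35 km.

5.35 km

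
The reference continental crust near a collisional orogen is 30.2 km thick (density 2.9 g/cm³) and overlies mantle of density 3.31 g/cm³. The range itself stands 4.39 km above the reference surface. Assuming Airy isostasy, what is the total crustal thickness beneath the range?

65.6 km

Root depth r = h ρ_c / (ρ_m − ρ_c) = 4.39 km × 2.9 / 0.41 = 31.05 km.
Total thickness = T + h + r = 30.2 km + 4.39 km + 31.05 km = 65.6 km.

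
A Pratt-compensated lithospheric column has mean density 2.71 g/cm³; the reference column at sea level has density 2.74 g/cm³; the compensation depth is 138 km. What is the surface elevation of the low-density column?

1.53 km

ρ_ref D = ρ (D + h) → h = D (ρ_ref − ρ)/ρ.
h = 138 km × (2.74 − 2.71)/2.71 = 1.53 km.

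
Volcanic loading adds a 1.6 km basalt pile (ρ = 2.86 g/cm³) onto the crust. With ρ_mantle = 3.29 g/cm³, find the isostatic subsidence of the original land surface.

Subaerial loading: s = t ρ_load / ρ_m.
s = 1.6 km × 2.86/3.29 = 1.39 km.

1.39 km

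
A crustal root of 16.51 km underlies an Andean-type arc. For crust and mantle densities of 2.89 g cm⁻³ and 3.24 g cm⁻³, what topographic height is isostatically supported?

2 km

By Archimedes' principle applied to the lithosphere: ρ_c h = (ρ_m − ρ_c) r.
h = r (ρ_m − ρ_c) / ρ_c = 16.51 km × (3.24 − 2.89) / 2.89 = 2 km.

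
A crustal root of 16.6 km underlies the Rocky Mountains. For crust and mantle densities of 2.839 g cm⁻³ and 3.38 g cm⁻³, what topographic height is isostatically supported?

Balancing pressure at the compensation depth: ρ_c h = (ρ_m − ρ_c) r.
h = r (ρ_m − ρ_c) / ρ_c = 16.6 km × (3.38 − 2.839) / 2.839 = 3.16 km.

3.16 km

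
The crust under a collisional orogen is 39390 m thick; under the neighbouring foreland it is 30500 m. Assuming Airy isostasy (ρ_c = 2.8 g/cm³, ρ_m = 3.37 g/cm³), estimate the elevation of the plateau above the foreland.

Excess crust Δ = 39390 m − 30500 m = 8890 m, split between elevation h and root r with h + r = Δ.
Airy balance ρ_c h = (ρ_m − ρ_c) r gives r = h ρ_c/(ρ_m − ρ_c), so h (1 + ρ_c/(ρ_m − ρ_c)) = Δ, i.e. h = Δ (ρ_m − ρ_c)/ρ_m.
h = 8890 m × 0.57/3.37 = 1500 m.

1500 m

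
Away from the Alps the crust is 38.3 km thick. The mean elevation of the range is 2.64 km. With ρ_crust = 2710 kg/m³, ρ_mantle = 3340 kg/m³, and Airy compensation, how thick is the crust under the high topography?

Root depth r = h ρ_c / (ρ_m − ρ_c) = 2.64 km × 2710 / 630 = 11.36 km.
Total thickness = T + h + r = 38.3 km + 2.64 km + 11.36 km = 52.3 km.

52.3 km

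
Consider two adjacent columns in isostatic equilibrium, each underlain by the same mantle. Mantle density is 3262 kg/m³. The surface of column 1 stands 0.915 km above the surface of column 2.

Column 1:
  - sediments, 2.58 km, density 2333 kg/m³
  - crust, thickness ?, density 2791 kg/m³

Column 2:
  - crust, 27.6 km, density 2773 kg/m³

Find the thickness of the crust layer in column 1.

Take the compensation level at the base of the deeper column (depth z_c below the surface of column 1) and equate Σ ρ_i t_i down to z_c; mantle fills any gap and the z_c terms cancel.
Column 1: 2.58×2333 + x×2791 + (z_c − 2.58 − x)×3262
Column 2: 0.915×0 + 27.6×2773 + (z_c − 0.915 − 27.6)×3262
The z_c×3262 term appears on both sides and cancels. Collect the known terms of each column as K = Σ(ρt)_known − 3262 × (depth of known layers): K_1 = 6019.14 − 3262×2.58 = −2396.82; K_2 = 76534.8 − 3262×(0.915 + 27.6) = −16481.13.
Balance: K_1 − x×(3262 − 2791) = K_2, so x = (K_1 − K_2)/(3262 − 2791) = 14084.3/471 = 29.9 km.

29.9 km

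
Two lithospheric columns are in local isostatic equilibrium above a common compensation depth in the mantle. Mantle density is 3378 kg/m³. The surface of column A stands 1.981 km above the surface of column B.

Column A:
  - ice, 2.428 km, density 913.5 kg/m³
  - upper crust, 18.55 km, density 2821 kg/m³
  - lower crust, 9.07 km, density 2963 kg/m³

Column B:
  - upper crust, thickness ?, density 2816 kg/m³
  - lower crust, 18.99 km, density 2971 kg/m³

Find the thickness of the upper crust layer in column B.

Take the compensation level at the base of the deeper column (depth z_c below the surface of column A) and equate Σ ρ_i t_i down to z_c; mantle fills any gap and the z_c terms cancel.
Column A: 2.428×913.5 + 18.55×2821 + 9.07×2963 + (z_c − 30.048)×3378
Column B: 1.981×0 + x×2816 + 18.99×2971 + (z_c − 1.981 − 18.99 − x)×3378
The z_c×3378 term appears on both sides and cancels. Collect the known terms of each column as K = Σ(ρt)_known − 3378 × (depth of known layers): K_A = 81421.938 − 3378×30.048 = −20080.206; K_B = 56419.29 − 3378×(1.981 + 18.99) = −14420.748.
Balance: K_A = K_B − x×(3378 − 2816), so x = (K_B − K_A)/(3378 − 2816) = 5659.46/562 = 10.1 km.

10.1 km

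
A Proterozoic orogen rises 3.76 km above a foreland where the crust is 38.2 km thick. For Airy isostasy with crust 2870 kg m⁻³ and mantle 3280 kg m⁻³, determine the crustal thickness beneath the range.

Root depth r = h ρ_c / (ρ_m − ρ_c) = 3.76 km × 2870 / 410 = 26.32 km.
Total thickness = T + h + r = 38.2 km + 3.76 km + 26.32 km = 68.3 km.

68.3 km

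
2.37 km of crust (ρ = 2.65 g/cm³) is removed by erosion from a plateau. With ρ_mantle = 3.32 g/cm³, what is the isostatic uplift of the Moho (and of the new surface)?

1.89 km

Unloading: uplift u = e ρ_c/ρ_m = 2.37 km × 2.65/3.32 = 1.89 km.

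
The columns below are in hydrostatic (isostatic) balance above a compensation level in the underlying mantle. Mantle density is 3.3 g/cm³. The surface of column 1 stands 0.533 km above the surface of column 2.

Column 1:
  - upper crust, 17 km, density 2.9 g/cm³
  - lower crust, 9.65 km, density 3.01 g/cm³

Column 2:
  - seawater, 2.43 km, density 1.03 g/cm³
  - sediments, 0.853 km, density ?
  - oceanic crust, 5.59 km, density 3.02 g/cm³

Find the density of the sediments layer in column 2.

2.41 g/cm³

Take the compensation level at the base of the deeper column (depth z_c below the surface of column 1) and equate Σ ρ_i t_i down to z_c; mantle fills any gap and the z_c terms cancel.
Column 1: 17×2.9 + 9.65×3.01 + (z_c − 26.65)×3.3
Column 2: 0.533×0 + 2.43×1.03 + 0.853×ρ + 5.59×3.02 + (z_c − 0.533 − 8.873)×3.3
The z_c×3.3 term appears on both sides and cancels. Collect the known terms of each column as K = Σ(ρt)_known − 3.3 × (depth of known layers): K_1 = 78.3465 − 3.3×26.65 = −9.5985; K_2 = 19.3847 − 3.3×(0.533 + 8.873) = −11.6551.
Balance: K_1 = K_2 + 0.853×ρ, so ρ = (K_1 − K_2)/0.853 = 2.0566/0.853 = 2.41 g/cm³.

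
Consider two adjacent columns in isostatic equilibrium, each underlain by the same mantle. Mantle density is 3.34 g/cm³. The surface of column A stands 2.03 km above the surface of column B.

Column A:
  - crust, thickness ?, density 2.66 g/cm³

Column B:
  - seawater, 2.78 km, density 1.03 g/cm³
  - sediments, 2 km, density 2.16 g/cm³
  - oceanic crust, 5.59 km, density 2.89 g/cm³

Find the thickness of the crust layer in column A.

Take the compensation level at the base of the deeper column (depth z_c below the surface of column A) and equate Σ ρ_i t_i down to z_c; mantle fills any gap and the z_c terms cancel.
Column A: x×2.66 + (z_c − 0 − x)×3.34
Column B: 2.03×0 + 2.78×1.03 + 2×2.16 + 5.59×2.89 + (z_c − 2.03 − 10.37)×3.34
The z_c×3.34 term appears on both sides and cancels. Collect the known terms of each column as K = Σ(ρt)_known − 3.34 × (depth of known layers): K_A = 0 − 3.34×0 = 0; K_B = 23.3385 − 3.34×(2.03 + 10.37) = −18.0775.
Balance: K_A − x×(3.34 − 2.66) = K_B, so x = (K_A − K_B)/(3.34 − 2.66) = 18.0775/0.68 = 26.6 km.

26.6 km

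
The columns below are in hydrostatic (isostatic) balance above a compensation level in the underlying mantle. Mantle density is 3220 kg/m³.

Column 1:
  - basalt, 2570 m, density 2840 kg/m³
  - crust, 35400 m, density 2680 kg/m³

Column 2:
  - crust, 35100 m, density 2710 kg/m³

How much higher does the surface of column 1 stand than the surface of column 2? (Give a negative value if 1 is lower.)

681 m

For any compensation level in the mantle, the mantle terms cancel and isostasy reduces to e = (Σt_1 − Σt_2) − (Σ(ρt)_1 − Σ(ρt)_2) / ρ_m.
Σt_1 = 37970 m; Σt_2 = 35100 m; Σ(ρt)_1 = 102170800; Σ(ρt)_2 = 95121000 (in m·kg/m³).
e = (37970 − 35100) − (102170800 − 95121000) / 3220 = 681 m.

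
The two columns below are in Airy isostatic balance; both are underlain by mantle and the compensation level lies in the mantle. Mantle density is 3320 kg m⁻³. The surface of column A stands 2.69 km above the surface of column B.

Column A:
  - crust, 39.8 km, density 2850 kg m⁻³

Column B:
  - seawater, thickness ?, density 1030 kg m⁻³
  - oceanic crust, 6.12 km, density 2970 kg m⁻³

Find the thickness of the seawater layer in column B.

3.33 km

Take the compensation level at the base of the deeper column (depth z_c below the surface of column A) and equate Σ ρ_i t_i down to z_c; mantle fills any gap and the z_c terms cancel.
Column A: 39.8×2850 + (z_c − 39.8)×3320
Column B: 2.69×0 + x×1030 + 6.12×2970 + (z_c − 2.69 − 6.12 − x)×3320
The z_c×3320 term appears on both sides and cancels. Collect the known terms of each column as K = Σ(ρt)_known − 3320 × (depth of known layers): K_A = 113430 − 3320×39.8 = −18706; K_B = 18176.4 − 3320×(2.69 + 6.12) = −11072.8.
Balance: K_A = K_B − x×(3320 − 1030), so x = (K_B − K_A)/(3320 − 1030) = 7633.2/2290 = 3.33 km.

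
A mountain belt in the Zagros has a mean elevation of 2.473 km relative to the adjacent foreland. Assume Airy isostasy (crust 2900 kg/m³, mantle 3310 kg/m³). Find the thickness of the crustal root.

Equating mass per unit area of the two columns: the weight of the topography is balanced by the buoyancy of the root, ρ_c h = (ρ_m − ρ_c) r.
r = h · ρ_c / (ρ_m − ρ_c) = 2.473 km × 2900 / (3310 − 2900) = 17.5 km.

17.5 km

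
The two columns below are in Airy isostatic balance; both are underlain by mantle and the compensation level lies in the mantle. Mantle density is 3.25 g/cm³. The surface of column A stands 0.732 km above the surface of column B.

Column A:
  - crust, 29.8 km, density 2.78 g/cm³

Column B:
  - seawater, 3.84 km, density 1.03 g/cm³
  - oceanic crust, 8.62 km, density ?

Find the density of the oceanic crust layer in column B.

2.89 g/cm³

Take the compensation level at the base of the deeper column (depth z_c below the surface of column A) and equate Σ ρ_i t_i down to z_c; mantle fills any gap and the z_c terms cancel.
Column A: 29.8×2.78 + (z_c − 29.8)×3.25
Column B: 0.732×0 + 3.84×1.03 + 8.62×ρ + (z_c − 0.732 − 12.46)×3.25
The z_c×3.25 term appears on both sides and cancels. Collect the known terms of each column as K = Σ(ρt)_known − 3.25 × (depth of known layers): K_A = 82.844 − 3.25×29.8 = −14.006; K_B = 3.9552 − 3.25×(0.732 + 12.46) = −38.9188.
Balance: K_A = K_B + 8.62×ρ, so ρ = (K_A − K_B)/8.62 = 24.9128/8.62 = 2.89 g/cm³.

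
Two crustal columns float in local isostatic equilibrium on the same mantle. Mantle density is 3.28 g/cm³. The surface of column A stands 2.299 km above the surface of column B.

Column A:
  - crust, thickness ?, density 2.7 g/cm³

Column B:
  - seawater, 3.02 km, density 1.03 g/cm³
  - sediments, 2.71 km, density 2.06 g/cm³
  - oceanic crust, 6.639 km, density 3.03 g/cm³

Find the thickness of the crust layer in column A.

Take the compensation level at the base of the deeper column (depth z_c below the surface of column A) and equate Σ ρ_i t_i down to z_c; mantle fills any gap and the z_c terms cancel.
Column A: x×2.7 + (z_c − 0 − x)×3.28
Column B: 2.299×0 + 3.02×1.03 + 2.71×2.06 + 6.639×3.03 + (z_c − 2.299 − 12.369)×3.28
The z_c×3.28 term appears on both sides and cancels. Collect the known terms of each column as K = Σ(ρt)_known − 3.28 × (depth of known layers): K_A = 0 − 3.28×0 = 0; K_B = 28.80937 − 3.28×(2.299 + 12.369) = −19.30167.
Balance: K_A − x×(3.28 − 2.7) = K_B, so x = (K_A − K_B)/(3.28 − 2.7) = 19.3017/0.58 = 33.3 km.

33.3 km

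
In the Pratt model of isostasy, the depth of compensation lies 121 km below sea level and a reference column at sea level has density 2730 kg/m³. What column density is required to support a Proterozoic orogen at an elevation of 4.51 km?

2630 kg/m³

Pratt balance: ρ_ref D = ρ (D + h).
ρ = ρ_ref D/(D + h) = 2730 × 121 km/(121 km + 4.51 km) = 2630 kg/m³.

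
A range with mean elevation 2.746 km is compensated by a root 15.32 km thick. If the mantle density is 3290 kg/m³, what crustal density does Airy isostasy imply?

ρ_c h = (ρ_m − ρ_c) r → ρ_c (h + r) = ρ_m r → ρ_c = ρ_m r / (h + r).
ρ_c = 3290 × 15.32 km / (2.746 km + 15.32 km) = 2790 kg/m³.

2790 kg/m³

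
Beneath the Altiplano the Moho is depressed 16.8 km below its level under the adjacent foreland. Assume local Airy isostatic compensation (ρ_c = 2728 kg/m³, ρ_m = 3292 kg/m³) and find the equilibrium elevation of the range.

Balancing pressure at the compensation depth: ρ_c h = (ρ_m − ρ_c) r.
h = r (ρ_m − ρ_c) / ρ_c = 16.8 km × (3292 − 2728) / 2728 = 3.47 km.

3.47 km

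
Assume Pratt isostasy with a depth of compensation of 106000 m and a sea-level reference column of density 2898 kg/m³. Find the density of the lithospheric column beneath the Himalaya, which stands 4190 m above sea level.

2790 kg/m³

Pratt balance: ρ_ref D = ρ (D + h).
ρ = ρ_ref D/(D + h) = 2898 × 106000 m/(106000 m + 4190 m) = 2790 kg/m³.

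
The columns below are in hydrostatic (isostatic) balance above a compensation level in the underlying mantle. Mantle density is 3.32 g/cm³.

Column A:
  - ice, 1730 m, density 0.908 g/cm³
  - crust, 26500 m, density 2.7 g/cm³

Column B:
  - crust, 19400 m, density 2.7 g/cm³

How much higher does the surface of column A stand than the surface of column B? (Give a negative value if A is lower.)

For any compensation level in the mantle, the mantle terms cancel and isostasy reduces to e = (Σt_A − Σt_B) − (Σ(ρt)_A − Σ(ρt)_B) / ρ_m.
Σt_A = 28230 m; Σt_B = 19400 m; Σ(ρt)_A = 73120.84; Σ(ρt)_B = 52380 (in m·g/cm³).
e = (28230 − 19400) − (73120.84 − 52380) / 3.32 = 2580 m.

2580 m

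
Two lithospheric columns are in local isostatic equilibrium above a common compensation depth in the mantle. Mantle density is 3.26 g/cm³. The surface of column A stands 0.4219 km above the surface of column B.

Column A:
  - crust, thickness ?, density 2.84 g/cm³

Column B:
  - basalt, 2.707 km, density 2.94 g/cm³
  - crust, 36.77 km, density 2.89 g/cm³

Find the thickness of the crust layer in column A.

Take the compensation level at the base of the deeper column (depth z_c below the surface of column A) and equate Σ ρ_i t_i down to z_c; mantle fills any gap and the z_c terms cancel.
Column A: x×2.84 + (z_c − 0 − x)×3.26
Column B: 0.4219×0 + 2.707×2.94 + 36.77×2.89 + (z_c − 0.4219 − 39.477)×3.26
The z_c×3.26 term appears on both sides and cancels. Collect the known terms of each column as K = Σ(ρt)_known − 3.26 × (depth of known layers): K_A = 0 − 3.26×0 = 0; K_B = 114.22388 − 3.26×(0.4219 + 39.477) = −15.846534.
Balance: K_A − x×(3.26 − 2.84) = K_B, so x = (K_A − K_B)/(3.26 − 2.84) = 15.8465/0.42 = 37.7 km.

37.7 km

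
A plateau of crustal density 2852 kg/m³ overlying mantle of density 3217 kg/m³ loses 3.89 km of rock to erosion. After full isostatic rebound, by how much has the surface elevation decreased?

0.441 km

Rebound u = e ρ_c/ρ_m = 3.89 km × 2852/3217 = 3.449 km.
Net surface drop = e − u = 3.89 km − 3.449 km = e (ρ_m − ρ_c)/ρ_m = 0.441 km.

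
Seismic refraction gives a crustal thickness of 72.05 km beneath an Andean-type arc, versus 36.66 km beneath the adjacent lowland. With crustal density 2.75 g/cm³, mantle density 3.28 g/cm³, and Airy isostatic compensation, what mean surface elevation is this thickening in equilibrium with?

5.72 km

Excess crust Δ = 72.05 km − 36.66 km = 35.39 km, split between elevation h and root r with h + r = Δ.
Airy balance ρ_c h = (ρ_m − ρ_c) r gives r = h ρ_c/(ρ_m − ρ_c), so h (1 + ρ_c/(ρ_m − ρ_c)) = Δ, i.e. h = Δ (ρ_m − ρ_c)/ρ_m.
h = 35.39 km × 0.53/3.28 = 5.72 km.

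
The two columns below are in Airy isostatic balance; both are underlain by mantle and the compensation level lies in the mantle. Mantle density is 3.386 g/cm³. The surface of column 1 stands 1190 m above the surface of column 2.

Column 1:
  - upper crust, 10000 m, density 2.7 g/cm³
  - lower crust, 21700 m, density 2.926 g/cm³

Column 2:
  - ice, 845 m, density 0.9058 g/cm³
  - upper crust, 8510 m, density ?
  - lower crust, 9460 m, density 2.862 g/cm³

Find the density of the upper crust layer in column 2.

2.71 g/cm³

Take the compensation level at the base of the deeper column (depth z_c below the surface of column 1) and equate Σ ρ_i t_i down to z_c; mantle fills any gap and the z_c terms cancel.
Column 1: 10000×2.7 + 21700×2.926 + (z_c − 31700)×3.386
Column 2: 1190×0 + 845×0.9058 + 8510×ρ + 9460×2.862 + (z_c − 1190 − 18815)×3.386
The z_c×3.386 term appears on both sides and cancels. Collect the known terms of each column as K = Σ(ρt)_known − 3.386 × (depth of known layers): K_1 = 90494.2 − 3.386×31700 = −16842; K_2 = 27839.921 − 3.386×(1190 + 18815) = −39897.009.
Balance: K_1 = K_2 + 8510×ρ, so ρ = (K_1 − K_2)/8510 = 23055/8510 = 2.71 g/cm³.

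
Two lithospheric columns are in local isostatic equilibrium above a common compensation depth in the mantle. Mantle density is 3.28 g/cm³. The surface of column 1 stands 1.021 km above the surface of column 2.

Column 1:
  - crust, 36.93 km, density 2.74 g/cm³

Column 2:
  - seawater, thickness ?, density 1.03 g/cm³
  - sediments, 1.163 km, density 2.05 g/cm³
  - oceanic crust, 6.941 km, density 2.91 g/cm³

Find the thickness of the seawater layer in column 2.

Take the compensation level at the base of the deeper column (depth z_c below the surface of column 1) and equate Σ ρ_i t_i down to z_c; mantle fills any gap and the z_c terms cancel.
Column 1: 36.93×2.74 + (z_c − 36.93)×3.28
Column 2: 1.021×0 + x×1.03 + 1.163×2.05 + 6.941×2.91 + (z_c − 1.021 − 8.104 − x)×3.28
The z_c×3.28 term appears on both sides and cancels. Collect the known terms of each column as K = Σ(ρt)_known − 3.28 × (depth of known layers): K_1 = 101.1882 − 3.28×36.93 = −19.9422; K_2 = 22.58246 − 3.28×(1.021 + 8.104) = −7.34754.
Balance: K_1 = K_2 − x×(3.28 − 1.03), so x = (K_2 − K_1)/(3.28 − 1.03) = 12.5947/2.25 = 5.6 km.

5.6 km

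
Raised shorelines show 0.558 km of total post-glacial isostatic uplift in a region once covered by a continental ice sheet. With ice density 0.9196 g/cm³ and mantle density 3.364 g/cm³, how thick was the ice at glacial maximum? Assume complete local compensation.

u = t ρ_ice/ρ_m → t = u ρ_m/ρ_ice = 0.558 km × 3.364/0.9196 = 2.04 km.

2.04 km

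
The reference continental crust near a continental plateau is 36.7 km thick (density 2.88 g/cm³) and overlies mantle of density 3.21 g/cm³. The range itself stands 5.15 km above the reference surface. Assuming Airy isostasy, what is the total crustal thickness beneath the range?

Root depth r = h ρ_c / (ρ_m − ρ_c) = 5.15 km × 2.88 / 0.33 = 44.95 km.
Total thickness = T + h + r = 36.7 km + 5.15 km + 44.95 km = 86.8 km.

86.8 km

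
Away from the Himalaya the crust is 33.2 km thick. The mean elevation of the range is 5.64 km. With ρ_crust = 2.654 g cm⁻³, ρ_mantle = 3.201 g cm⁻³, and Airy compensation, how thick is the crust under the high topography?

Root depth r = h ρ_c / (ρ_m − ρ_c) = 5.64 km × 2.654 / 0.547 = 27.36 km.
Total thickness = T + h + r = 33.2 km + 5.64 km + 27.36 km = 66.2 km.

66.2 km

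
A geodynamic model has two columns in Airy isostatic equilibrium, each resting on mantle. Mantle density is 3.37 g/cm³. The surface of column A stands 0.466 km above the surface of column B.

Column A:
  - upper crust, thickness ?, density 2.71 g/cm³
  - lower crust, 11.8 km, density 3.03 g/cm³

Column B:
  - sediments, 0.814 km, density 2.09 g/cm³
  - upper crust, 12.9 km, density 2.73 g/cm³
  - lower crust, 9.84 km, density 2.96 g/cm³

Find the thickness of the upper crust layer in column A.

Take the compensation level at the base of the deeper column (depth z_c below the surface of column A) and equate Σ ρ_i t_i down to z_c; mantle fills any gap and the z_c terms cancel.
Column A: x×2.71 + 11.8×3.03 + (z_c − 11.8 − x)×3.37
Column B: 0.466×0 + 0.814×2.09 + 12.9×2.73 + 9.84×2.96 + (z_c − 0.466 − 23.554)×3.37
The z_c×3.37 term appears on both sides and cancels. Collect the known terms of each column as K = Σ(ρt)_known − 3.37 × (depth of known layers): K_A = 35.754 − 3.37×11.8 = −4.012; K_B = 66.04466 − 3.37×(0.466 + 23.554) = −14.90274.
Balance: K_A − x×(3.37 − 2.71) = K_B, so x = (K_A − K_B)/(3.37 − 2.71) = 10.8907/0.66 = 16.5 km.

16.5 km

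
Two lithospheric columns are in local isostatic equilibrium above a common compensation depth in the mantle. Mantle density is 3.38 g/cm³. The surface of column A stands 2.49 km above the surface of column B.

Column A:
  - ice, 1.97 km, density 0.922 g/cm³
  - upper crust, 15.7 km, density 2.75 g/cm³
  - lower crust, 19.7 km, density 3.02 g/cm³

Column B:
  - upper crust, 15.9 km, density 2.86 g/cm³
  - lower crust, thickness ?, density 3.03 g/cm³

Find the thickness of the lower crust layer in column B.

Take the compensation level at the base of the deeper column (depth z_c below the surface of column A) and equate Σ ρ_i t_i down to z_c; mantle fills any gap and the z_c terms cancel.
Column A: 1.97×0.922 + 15.7×2.75 + 19.7×3.02 + (z_c − 37.37)×3.38
Column B: 2.49×0 + 15.9×2.86 + x×3.03 + (z_c − 2.49 − 15.9 − x)×3.38
The z_c×3.38 term appears on both sides and cancels. Collect the known terms of each column as K = Σ(ρt)_known − 3.38 × (depth of known layers): K_A = 104.48534 − 3.38×37.37 = −21.82526; K_B = 45.474 − 3.38×(2.49 + 15.9) = −16.6842.
Balance: K_A = K_B − x×(3.38 − 3.03), so x = (K_B − K_A)/(3.38 − 3.03) = 5.14106/0.35 = 14.7 km.

14.7 km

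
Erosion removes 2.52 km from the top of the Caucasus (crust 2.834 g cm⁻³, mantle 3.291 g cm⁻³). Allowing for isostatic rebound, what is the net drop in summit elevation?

Rebound u = e ρ_c/ρ_m = 2.52 km × 2.834/3.291 = 2.17 km.
Net surface drop = e − u = 2.52 km − 2.17 km = e (ρ_m − ρ_c)/ρ_m = 0.35 km.

0.35 km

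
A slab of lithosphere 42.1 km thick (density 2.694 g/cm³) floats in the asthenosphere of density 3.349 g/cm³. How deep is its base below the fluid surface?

Draft d = t ρ_obj/ρ_fluid = 42.1 km × 2.694/3.349 = 33.9 km.

33.9 km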